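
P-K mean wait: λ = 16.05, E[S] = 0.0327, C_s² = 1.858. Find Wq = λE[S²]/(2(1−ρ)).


ρ = λ·E[S] = 16.05·0.0327 = 0.5248
E[S²] = E[S]²(1+C_s²) = 0.0327²·(1+1.858) = 0.003056
Wq = λ·E[S²]/(2(1−ρ)) = 16.05·0.003056/(2·0.4752) = 0.05161 hr

Final: 0.05161 hr


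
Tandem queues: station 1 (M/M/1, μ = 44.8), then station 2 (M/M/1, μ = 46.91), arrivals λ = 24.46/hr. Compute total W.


Each node sees arrival rate λ = 24.46/hr (tandem ⇒ throughput preserved).
W₁ = 1/(μ₁−λ) = 1/(44.8−24.46) = 0.04916 hr
W₂ = 1/(μ₂−λ) = 1/(46.91−24.46) = 0.04454 hr
W_total = W₁ + W₂ = 0.04916 + 0.04454 = 0.09371 hr

Final: 0.09371 hr


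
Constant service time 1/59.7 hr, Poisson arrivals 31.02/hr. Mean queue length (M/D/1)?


ρ = 31.02/59.7 = 0.5196
M/D/1: Lq = ρ²/(2(1−ρ)) = 0.2700/(2·0.4804) = 0.28100

Final: 0.28100


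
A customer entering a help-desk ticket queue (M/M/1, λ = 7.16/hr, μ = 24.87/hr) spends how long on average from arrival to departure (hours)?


W = 1/(μ−λ) = 1/(24.87 − 7.16) = 1/17.71 = 0.05647 hr

Final: 0.05647 hr


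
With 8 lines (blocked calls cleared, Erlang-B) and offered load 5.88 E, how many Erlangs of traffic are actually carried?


B(8,5.88) = 0.115256 (Erlang-B)
Carried load = a(1 − B) = 5.88·(1 − 0.115256) = 5.88·0.884744 = 5.2023 E

Final: 5.2023 Erlangs


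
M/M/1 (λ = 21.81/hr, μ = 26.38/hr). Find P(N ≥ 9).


ρ = 21.81/26.38 = 0.8268
P(N ≥ n) = ρ^n = 0.8268^9 = 0.180479

Final: 0.180479


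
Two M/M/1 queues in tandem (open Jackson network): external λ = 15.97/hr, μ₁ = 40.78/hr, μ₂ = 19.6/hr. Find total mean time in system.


Each node sees arrival rate λ = 15.97/hr (tandem ⇒ throughput preserved).
W₁ = 1/(μ₁−λ) = 1/(40.78−15.97) = 0.04031 hr
W₂ = 1/(μ₂−λ) = 1/(19.6−15.97) = 0.27548 hr
W_total = W₁ + W₂ = 0.04031 + 0.27548 = 0.31579 hr

Final: 0.31579 hr


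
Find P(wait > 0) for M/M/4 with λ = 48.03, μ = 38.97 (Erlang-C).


a = λ/μ = 1.2325; ρ = a/4 = 0.3081
P₀ = 0.290446 (from M/M/c formula)
C(c,a) = [a^c/(c!(1−ρ))]·P₀ = [2.30743/(24·0.6919)]·0.290446
= 0.13896·0.290446 = 0.040360

Final: 0.040360


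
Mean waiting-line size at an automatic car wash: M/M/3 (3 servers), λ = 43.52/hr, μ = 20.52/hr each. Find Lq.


a = λ/μ = 2.1209; ρ = a/3 = 0.7070
P₀ = 0.092632
Lq = P₀·a^c·ρ / (c!·(1−ρ)²) = 0.092632·9.53970·0.7070/(6·0.08588)
= 1.21243

Final: 1.21243


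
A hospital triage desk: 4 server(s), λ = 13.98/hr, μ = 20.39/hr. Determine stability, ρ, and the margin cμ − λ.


Total capacity cμ = 4·20.39 = 81.56/hr
ρ = λ/(cμ) = 13.98/81.56 = 0.1714
Stable ⇔ ρ < 1: YES
Spare capacity = cμ − λ = 81.56 − 13.98 = 67.58/hr

Final: ρ = 0.1714; stable; margin = 67.58/hr


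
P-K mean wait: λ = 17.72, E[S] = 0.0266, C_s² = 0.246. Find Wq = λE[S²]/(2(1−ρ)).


ρ = λ·E[S] = 17.72·0.0266 = 0.4714
E[S²] = E[S]²(1+C_s²) = 0.0266²·(1+0.246) = 0.0008816
Wq = λ·E[S²]/(2(1−ρ)) = 17.72·0.0008816/(2·0.5286) = 0.01478 hr

Final: 0.01478 hr


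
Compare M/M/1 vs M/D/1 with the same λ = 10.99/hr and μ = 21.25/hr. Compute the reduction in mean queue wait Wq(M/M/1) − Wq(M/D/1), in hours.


ρ = 10.99/21.25 = 0.5172
Wq(M/M/1) = ρ/(μ−λ) = 0.5172/10.26 = 0.05041 hr
Wq(M/D/1) = ρ/(2(μ−λ)) = 0.02520 hr
Savings = 0.05041 − 0.02520 = 0.02520 hr

Final: 0.02520 hr


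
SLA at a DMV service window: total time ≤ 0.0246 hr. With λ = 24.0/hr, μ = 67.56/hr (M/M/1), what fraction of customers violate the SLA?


W ~ Exponential(μ−λ) for M/M/1.
μ − λ = 67.56 − 24.0 = 43.5600
P(W > t) = e^{−(μ−λ)t} = e^{−1.0716} = 0.342468

Final: 0.342468


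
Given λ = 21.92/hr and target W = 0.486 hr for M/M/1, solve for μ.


W = 1/(μ−λ) ⇒ μ − λ = 1/W = 1/0.486 = 2.0576
μ = λ + 1/W = 21.92 + 2.0576 = 23.9776 per hr

Final: 23.9776 /hr


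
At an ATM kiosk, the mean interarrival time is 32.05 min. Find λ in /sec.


λ = 1/(interarrival time) in consistent units.
1 second = 0.0166667 min, so λ = 0.0166667/32.05 = 0.0005200 per second

Final: 0.0005200 /sec


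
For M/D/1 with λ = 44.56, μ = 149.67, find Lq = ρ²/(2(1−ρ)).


ρ = 44.56/149.67 = 0.2977
M/D/1: Lq = ρ²/(2(1−ρ)) = 0.08864/(2·0.7023) = 0.06311

Final: 0.06311


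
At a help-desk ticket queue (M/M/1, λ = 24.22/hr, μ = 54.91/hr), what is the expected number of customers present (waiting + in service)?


ρ = λ/μ = 24.22/54.91 = 0.4411
L = ρ/(1−ρ) = 0.4411/(1 − 0.4411) = 0.4411/0.5589 = 0.7892

Final: 0.7892


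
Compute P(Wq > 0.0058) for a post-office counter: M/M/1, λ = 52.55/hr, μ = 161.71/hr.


ρ = 52.55/161.71 = 0.3250
P(Wq > t) = ρ·e^{−(μ−λ)t} = 0.3250·e^{−0.6331}
= 0.3250·0.530928 = 0.172533

Final: 0.172533


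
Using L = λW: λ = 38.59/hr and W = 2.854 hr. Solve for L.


L = λW = 38.59·2.854 = 110.1359

Final: 110.1359


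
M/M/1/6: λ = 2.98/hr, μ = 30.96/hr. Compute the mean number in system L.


ρ = 2.98/30.96 = 0.09625
L = ρ[1 − (K+1)ρ^K + Kρ^(K+1)] / [(1−ρ)(1−ρ^(K+1))]
Numerator: 0.09625·(1 − 7·0.0000007952 + 6·0.00000007654) = 0.096253
Denominator: (0.9037)·(1.000000) = 0.903747
L = 0.096253/0.903747 = 0.1065

Final: 0.1065


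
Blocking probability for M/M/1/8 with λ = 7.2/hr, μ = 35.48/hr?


ρ = λ/μ = 7.2/35.48 = 0.2029
P_K = (1−ρ)ρ^K/(1−ρ^(K+1)) = (0.7971·0.000002876)/(1 − 0.0000005836)
= 0.000002292/0.999999 = 0.000002292

Final: 0.000002292


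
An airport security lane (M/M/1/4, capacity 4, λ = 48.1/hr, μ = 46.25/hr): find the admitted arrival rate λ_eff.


ρ = 1.0400; P_K = (1−ρ)ρ^4/(1−ρ^5) = 0.215988
λ_eff = λ(1 − P_K) = 48.1·(1 − 0.215988) = 48.1·0.784012 = 37.7110 /hr

Final: 37.7110 /hr


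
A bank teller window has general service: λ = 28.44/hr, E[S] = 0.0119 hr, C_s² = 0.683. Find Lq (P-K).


ρ = λ·E[S] = 28.44·0.0119 = 0.3384
Lq = ρ²(1+C_s²)/(2(1−ρ)) = 0.1145·(1+0.683)/(2·0.6616)
= 0.1145·1.6830/1.3231 = 0.14569

Final: 0.14569


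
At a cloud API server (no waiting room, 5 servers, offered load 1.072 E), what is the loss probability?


B(c,a) = (a^c/c!) / Σ_{k=0}^{c} a^k/k!
a^5/5! = 0.011798
Σ terms (k=0..5): 1.00000 + 1.07200 + 0.57459 + 0.20532 + 0.05503 + 0.01180 = 2.918736
B = 0.011798/2.918736 = 0.004042

Final: 0.004042


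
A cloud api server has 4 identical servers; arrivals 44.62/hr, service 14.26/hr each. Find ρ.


ρ = λ/(cμ) = 44.62/(4·14.26) = 44.62/57.04 = 0.7823

Final: 0.7823


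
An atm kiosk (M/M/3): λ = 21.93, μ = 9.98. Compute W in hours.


a = 2.1974; ρ = 0.7325; P₀ = 0.081823
Lq = P₀·a^c·ρ/(c!(1−ρ)²) = 1.48072
Wq = Lq/λ = 1.48072/21.93 = 0.06752 hr
W = Wq + 1/μ = 0.06752 + 0.10020 = 0.16772 hr

Final: 0.16772 hr


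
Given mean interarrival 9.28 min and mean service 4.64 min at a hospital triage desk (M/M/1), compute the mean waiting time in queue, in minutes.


λ = 60/9.28 = 6.4655 /hr
μ = 60/4.64 = 12.9310 /hr
ρ = λ/μ = 6.4655/12.9310 = 0.5000
Wq = ρ/(μ−λ) = 0.5000/(12.9310−6.4655) = 0.07733 hr
In minutes: 0.07733·60 = 4.640 min

Final: 4.640 min


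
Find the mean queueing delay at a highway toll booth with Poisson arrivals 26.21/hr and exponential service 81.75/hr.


ρ = 26.21/81.75 = 0.3206
Wq = ρ/(μ−λ) = 0.3206/(81.75 − 26.21) = 0.3206/55.54 = 0.005773 hr

Final: 0.005773 hr


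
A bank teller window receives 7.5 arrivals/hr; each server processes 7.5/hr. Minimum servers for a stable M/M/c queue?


Stability requires cμ > λ ⇔ c > λ/μ.
λ/μ = 7.5/7.5 = 1.0000
Minimum integer c = ⌊1.0000⌋ + 1 = 2
Check: 2·7.5 = 15.00 > 7.5, while 1·7.5 = 7.50 ≤ 7.5

Final: 2 servers


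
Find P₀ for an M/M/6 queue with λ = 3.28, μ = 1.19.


a = λ/μ = 3.28/1.19 = 2.7563; ρ = a/c = 0.4594
Σ_{k=0}^{5} a^k/k! (terms k=0..5) = 1.00000 + 2.75630 + 3.79860 + 3.49003 + 2.40490 + 1.32572 = 14.77556
Tail: a^6/(6!(1−ρ)) = 438.49162/(720·0.5406) = 1.12652
P₀ = 1/(14.77556 + 1.12652) = 1/15.90208 = 0.062885

Final: 0.062885


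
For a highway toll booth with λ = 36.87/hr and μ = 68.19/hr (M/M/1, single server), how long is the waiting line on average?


ρ = 36.87/68.19 = 0.5407
Lq = ρ²/(1−ρ) = 0.2924/0.4593 = 0.6365

Final: 0.6365


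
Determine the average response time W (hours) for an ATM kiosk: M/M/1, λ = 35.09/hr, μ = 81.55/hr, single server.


W = 1/(μ−λ) = 1/(81.55 − 35.09) = 1/46.46 = 0.02152 hr

Final: 0.02152 hr


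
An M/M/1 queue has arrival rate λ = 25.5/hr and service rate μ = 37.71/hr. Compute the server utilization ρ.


ρ = λ/μ = 25.5/37.71 = 0.6762

Final: 0.6762


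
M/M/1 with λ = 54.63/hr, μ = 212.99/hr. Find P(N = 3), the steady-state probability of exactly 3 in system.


ρ = 54.63/212.99 = 0.2565
P_n = (1−ρ)·ρ^n = (1 − 0.2565)·0.2565^3 = 0.7435·0.016874 = 0.012546

Final: 0.012546


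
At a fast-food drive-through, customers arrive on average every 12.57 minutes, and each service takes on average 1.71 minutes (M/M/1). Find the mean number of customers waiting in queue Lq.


λ = 60/12.57 = 4.7733 /hr
μ = 60/1.71 = 35.0877 /hr
ρ = λ/μ = 4.7733/35.0877 = 0.1360
Lq = ρ²/(1−ρ) = 0.01851/0.8640 = 0.02142

Final: 0.02142


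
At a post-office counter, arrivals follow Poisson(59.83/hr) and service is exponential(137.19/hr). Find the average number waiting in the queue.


ρ = 59.83/137.19 = 0.4361
Lq = ρ²/(1−ρ) = 0.1902/0.5639 = 0.3373

Final: 0.3373


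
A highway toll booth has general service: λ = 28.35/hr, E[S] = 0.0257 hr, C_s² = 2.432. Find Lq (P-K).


ρ = λ·E[S] = 28.35·0.0257 = 0.7286
Lq = ρ²(1+C_s²)/(2(1−ρ)) = 0.5309·(1+2.432)/(2·0.2714)
= 0.5309·3.4320/0.5428 = 3.35639

Final: 3.35639


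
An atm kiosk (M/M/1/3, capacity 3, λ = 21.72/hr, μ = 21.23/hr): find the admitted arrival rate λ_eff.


ρ = 1.0231; P_K = (1−ρ)ρ^3/(1−ρ^4) = 0.258621
λ_eff = λ(1 − P_K) = 21.72·(1 − 0.258621) = 21.72·0.741379 = 16.1028 /hr

Final: 16.1028 /hr


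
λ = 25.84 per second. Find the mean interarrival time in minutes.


Mean interarrival time = 1/λ = 1/25.84 second = 0.03870 second
In minutes: 0.03870 × 0.0166667 = 0.0006450 min

Final: 0.0006450 min


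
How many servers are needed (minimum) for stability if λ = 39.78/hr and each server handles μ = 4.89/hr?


Stability requires cμ > λ ⇔ c > λ/μ.
λ/μ = 39.78/4.89 = 8.1350
Minimum integer c = ⌊8.1350⌋ + 1 = 9
Check: 9·4.89 = 44.01 > 39.78, while 8·4.89 = 39.12 ≤ 39.78

Final: 9 servers


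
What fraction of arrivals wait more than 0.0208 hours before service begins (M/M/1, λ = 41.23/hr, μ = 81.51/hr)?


ρ = 41.23/81.51 = 0.5058
P(Wq > t) = ρ·e^{−(μ−λ)t} = 0.5058·e^{−0.8378}
= 0.5058·0.432651 = 0.218847

Final: 0.218847


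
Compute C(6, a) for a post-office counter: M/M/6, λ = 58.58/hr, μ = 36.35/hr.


a = λ/μ = 1.6116; ρ = a/6 = 0.2686
P₀ = 0.199499 (from M/M/c formula)
C(c,a) = [a^c/(c!(1−ρ))]·P₀ = [17.51740/(720·0.7314)]·0.199499
= 0.03326·0.199499 = 0.006636

Final: 0.006636


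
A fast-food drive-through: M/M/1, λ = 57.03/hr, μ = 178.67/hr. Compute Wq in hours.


ρ = 57.03/178.67 = 0.3192
Wq = ρ/(μ−λ) = 0.3192/(178.67 − 57.03) = 0.3192/121.64 = 0.002624 hr

Final: 0.002624 hr


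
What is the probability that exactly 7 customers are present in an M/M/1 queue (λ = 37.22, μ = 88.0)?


ρ = 37.22/88.0 = 0.4230
P_n = (1−ρ)·ρ^n = (1 − 0.4230)·0.4230^7 = 0.5770·0.002421 = 0.001397

Final: 0.001397


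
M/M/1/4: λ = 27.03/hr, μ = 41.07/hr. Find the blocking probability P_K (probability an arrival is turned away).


ρ = λ/μ = 27.03/41.07 = 0.6581
P_K = (1−ρ)ρ^K/(1−ρ^(K+1)) = (0.3419·0.187623)/(1 − 0.123483)
= 0.064140/0.876517 = 0.073176

Final: 0.073176


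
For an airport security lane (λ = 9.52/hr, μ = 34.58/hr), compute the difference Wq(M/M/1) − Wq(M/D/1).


ρ = 9.52/34.58 = 0.2753
Wq(M/M/1) = ρ/(μ−λ) = 0.2753/25.06 = 0.01099 hr
Wq(M/D/1) = ρ/(2(μ−λ)) = 0.005493 hr
Savings = 0.01099 − 0.005493 = 0.005493 hr

Final: 0.005493 hr


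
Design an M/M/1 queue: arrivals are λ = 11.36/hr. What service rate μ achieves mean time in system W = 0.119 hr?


W = 1/(μ−λ) ⇒ μ − λ = 1/W = 1/0.119 = 8.4034
μ = λ + 1/W = 11.36 + 8.4034 = 19.7634 per hr

Final: 19.7634 /hr


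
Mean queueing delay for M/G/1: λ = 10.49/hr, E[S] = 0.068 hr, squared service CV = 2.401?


ρ = λ·E[S] = 10.49·0.068 = 0.7133
E[S²] = E[S]²(1+C_s²) = 0.068²·(1+2.401) = 0.015726
Wq = λ·E[S²]/(2(1−ρ)) = 10.49·0.015726/(2·0.2867) = 0.28772 hr

Final: 0.28772 hr


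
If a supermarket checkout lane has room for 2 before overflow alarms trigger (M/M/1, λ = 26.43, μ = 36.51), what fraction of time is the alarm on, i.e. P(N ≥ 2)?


ρ = 26.43/36.51 = 0.7239
P(N ≥ n) = ρ^n = 0.7239^2 = 0.524048

Final: 0.524048


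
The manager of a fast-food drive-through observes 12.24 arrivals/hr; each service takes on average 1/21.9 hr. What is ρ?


ρ = λ/μ = 12.24/21.9 = 0.5589

Final: 0.5589


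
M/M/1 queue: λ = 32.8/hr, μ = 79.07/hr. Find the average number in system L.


ρ = λ/μ = 32.8/79.07 = 0.4148
L = ρ/(1−ρ) = 0.4148/(1 − 0.4148) = 0.4148/0.5852 = 0.7089

Final: 0.7089


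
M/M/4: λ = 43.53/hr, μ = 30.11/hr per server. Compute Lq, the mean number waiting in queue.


a = λ/μ = 1.4457; ρ = a/4 = 0.3614
P₀ = 0.233681
Lq = P₀·a^c·ρ / (c!·(1−ρ)²) = 0.233681·4.36829·0.3614/(24·0.40778)
= 0.03770

Final: 0.03770


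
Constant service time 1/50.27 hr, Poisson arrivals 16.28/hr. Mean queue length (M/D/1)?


ρ = 16.28/50.27 = 0.3239
M/D/1: Lq = ρ²/(2(1−ρ)) = 0.1049/(2·0.6761) = 0.07756

Final: 0.07756


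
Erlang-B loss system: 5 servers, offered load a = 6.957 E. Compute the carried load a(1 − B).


B(5,6.957) = 0.422172 (Erlang-B)
Carried load = a(1 − B) = 6.957·(1 − 0.422172) = 6.957·0.577828 = 4.0200 E

Final: 4.0200 Erlangs


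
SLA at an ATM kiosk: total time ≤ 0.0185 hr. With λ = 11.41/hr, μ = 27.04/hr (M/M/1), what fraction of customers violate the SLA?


W ~ Exponential(μ−λ) for M/M/1.
μ − λ = 27.04 − 11.41 = 15.6300
P(W > t) = e^{−(μ−λ)t} = e^{−0.2892} = 0.748896

Final: 0.748896


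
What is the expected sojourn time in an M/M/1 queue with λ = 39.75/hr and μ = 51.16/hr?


W = 1/(μ−λ) = 1/(51.16 − 39.75) = 1/11.41 = 0.08764 hr

Final: 0.08764 hr


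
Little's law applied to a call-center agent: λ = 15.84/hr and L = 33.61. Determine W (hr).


W = L/λ = 33.61/15.84 = 2.1218 hr

Final: 2.1218 hr


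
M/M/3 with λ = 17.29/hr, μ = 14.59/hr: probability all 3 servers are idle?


a = λ/μ = 17.29/14.59 = 1.1851; ρ = a/c = 0.3950
Σ_{k=0}^{2} a^k/k! (terms k=0..2) = 1.00000 + 1.18506 + 0.70218 = 2.88724
Tail: a^3/(3!(1−ρ)) = 1.66425/(6·0.6050) = 0.45849
P₀ = 1/(2.88724 + 0.45849) = 1/3.34573 = 0.298889

Final: 0.298889


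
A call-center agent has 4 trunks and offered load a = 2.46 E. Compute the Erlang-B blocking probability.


B(c,a) = (a^c/c!) / Σ_{k=0}^{c} a^k/k!
a^4/4! = 1.525911
Σ terms (k=0..4): 1.00000 + 2.46000 + 3.02580 + 2.48116 + 1.52591 = 10.492867
B = 1.525911/10.492867 = 0.145424

Final: 0.145424


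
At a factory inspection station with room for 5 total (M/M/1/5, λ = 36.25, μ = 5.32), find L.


ρ = 36.25/5.32 = 6.8139
L = ρ[1 − (K+1)ρ^K + Kρ^(K+1)] / [(1−ρ)(1−ρ^(K+1))]
Numerator: 6.8139·(1 − 6·14688.650353 + 5·100087.138215) = 2809407.631500
Denominator: (-5.8139)·(-100086.138215) = 581891.777251
L = 2809407.631500/581891.777251 = 4.8281

Final: 4.8281


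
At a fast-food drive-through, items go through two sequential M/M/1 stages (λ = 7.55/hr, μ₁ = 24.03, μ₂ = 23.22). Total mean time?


Each node sees arrival rate λ = 7.55/hr (tandem ⇒ throughput preserved).
W₁ = 1/(μ₁−λ) = 1/(24.03−7.55) = 0.06068 hr
W₂ = 1/(μ₂−λ) = 1/(23.22−7.55) = 0.06382 hr
W_total = W₁ + W₂ = 0.06068 + 0.06382 = 0.12450 hr

Final: 0.12450 hr


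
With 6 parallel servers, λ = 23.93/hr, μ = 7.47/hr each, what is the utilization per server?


ρ = λ/(cμ) = 23.93/(6·7.47) = 23.93/44.82 = 0.5339

Final: 0.5339


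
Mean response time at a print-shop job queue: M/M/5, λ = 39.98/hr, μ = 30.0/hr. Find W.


a = 1.3327; ρ = 0.2665; P₀ = 0.263552
Lq = P₀·a^c·ρ/(c!(1−ρ)²) = 0.004574
Wq = Lq/λ = 0.004574/39.98 = 0.0001144 hr
W = Wq + 1/μ = 0.0001144 + 0.03333 = 0.03345 hr

Final: 0.03345 hr


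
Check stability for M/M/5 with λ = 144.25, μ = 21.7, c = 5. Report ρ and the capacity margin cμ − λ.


Total capacity cμ = 5·21.7 = 108.50/hr
ρ = λ/(cμ) = 144.25/108.50 = 1.3295
Stable ⇔ ρ < 1: NO
Spare capacity = cμ − λ = 108.50 − 144.25 = -35.75/hr

Final: ρ = 1.3295; unstable; margin = -35.75/hr


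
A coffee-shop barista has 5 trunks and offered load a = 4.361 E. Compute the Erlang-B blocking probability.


B(c,a) = (a^c/c!) / Σ_{k=0}^{c} a^k/k!
a^5/5! = 13.144655
Σ terms (k=0..5): 1.00000 + 4.36100 + 9.50916 + 13.82315 + 15.07069 + 13.14465 = 56.908654
B = 13.144655/56.908654 = 0.230978

Final: 0.230978


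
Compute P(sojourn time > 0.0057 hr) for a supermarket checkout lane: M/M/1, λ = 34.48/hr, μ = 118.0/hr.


W ~ Exponential(μ−λ) for M/M/1.
μ − λ = 118.0 − 34.48 = 83.5200
P(W > t) = e^{−(μ−λ)t} = e^{−0.4761} = 0.621224

Final: 0.621224


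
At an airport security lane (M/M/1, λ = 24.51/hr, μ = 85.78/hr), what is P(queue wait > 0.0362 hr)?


ρ = 24.51/85.78 = 0.2857
P(Wq > t) = ρ·e^{−(μ−λ)t} = 0.2857·e^{−2.2180}
= 0.2857·0.108829 = 0.031096

Final: 0.031096


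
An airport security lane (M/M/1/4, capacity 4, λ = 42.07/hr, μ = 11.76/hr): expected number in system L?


ρ = 42.07/11.76 = 3.5774
L = ρ[1 − (K+1)ρ^K + Kρ^(K+1)] / [(1−ρ)(1−ρ^(K+1))]
Numerator: 3.5774·(1 − 5·163.779960 + 4·585.903310) = 5458.058194
Denominator: (-2.5774)·(-584.903310) = 1507.518650
L = 5458.058194/1507.518650 = 3.6206

Final: 3.6206


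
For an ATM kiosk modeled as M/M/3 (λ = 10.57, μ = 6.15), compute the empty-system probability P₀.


a = λ/μ = 10.57/6.15 = 1.7187; ρ = a/c = 0.5729
Σ_{k=0}^{2} a^k/k! (terms k=0..2) = 1.00000 + 1.71870 + 1.47696 = 4.19566
Tail: a^3/(3!(1−ρ)) = 5.07691/(6·0.4271) = 1.98116
P₀ = 1/(4.19566 + 1.98116) = 1/6.17682 = 0.161896

Final: 0.161896


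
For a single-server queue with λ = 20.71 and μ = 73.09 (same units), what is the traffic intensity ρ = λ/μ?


ρ = λ/μ = 20.71/73.09 = 0.2833

Final: 0.2833


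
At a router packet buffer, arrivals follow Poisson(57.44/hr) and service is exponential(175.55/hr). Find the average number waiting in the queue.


ρ = 57.44/175.55 = 0.3272
Lq = ρ²/(1−ρ) = 0.1071/0.6728 = 0.1591

Final: 0.1591


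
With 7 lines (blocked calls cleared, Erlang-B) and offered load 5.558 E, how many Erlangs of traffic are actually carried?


B(7,5.558) = 0.156268 (Erlang-B)
Carried load = a(1 − B) = 5.558·(1 − 0.156268) = 5.558·0.843732 = 4.6895 E

Final: 4.6895 Erlangs


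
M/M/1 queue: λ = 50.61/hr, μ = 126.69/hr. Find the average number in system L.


ρ = λ/μ = 50.61/126.69 = 0.3995
L = ρ/(1−ρ) = 0.3995/(1 − 0.3995) = 0.3995/0.6005 = 0.6652

Final: 0.6652


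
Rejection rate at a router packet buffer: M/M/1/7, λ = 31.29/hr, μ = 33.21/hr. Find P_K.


ρ = λ/μ = 31.29/33.21 = 0.9422
P_K = (1−ρ)ρ^K/(1−ρ^(K+1)) = (0.05781·0.659108)/(1 − 0.621003)
= 0.038106/0.378997 = 0.100543

Final: 0.100543


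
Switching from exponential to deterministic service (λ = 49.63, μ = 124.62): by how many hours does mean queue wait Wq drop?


ρ = 49.63/124.62 = 0.3983
Wq(M/M/1) = ρ/(μ−λ) = 0.3983/74.99 = 0.005311 hr
Wq(M/D/1) = ρ/(2(μ−λ)) = 0.002655 hr
Savings = 0.005311 − 0.002655 = 0.002655 hr

Final: 0.002655 hr


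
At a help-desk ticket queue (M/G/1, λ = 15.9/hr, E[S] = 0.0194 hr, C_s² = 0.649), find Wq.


ρ = λ·E[S] = 15.9·0.0194 = 0.3085
E[S²] = E[S]²(1+C_s²) = 0.0194²·(1+0.649) = 0.0006206
Wq = λ·E[S²]/(2(1−ρ)) = 15.9·0.0006206/(2·0.6915) = 0.007135 hr

Final: 0.007135 hr


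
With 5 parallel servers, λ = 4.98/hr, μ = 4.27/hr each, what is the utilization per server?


ρ = λ/(cμ) = 4.98/(5·4.27) = 4.98/21.35 = 0.2333

Final: 0.2333


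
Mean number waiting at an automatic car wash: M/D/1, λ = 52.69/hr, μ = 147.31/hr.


ρ = 52.69/147.31 = 0.3577
M/D/1: Lq = ρ²/(2(1−ρ)) = 0.1279/(2·0.6423) = 0.09959

Final: 0.09959


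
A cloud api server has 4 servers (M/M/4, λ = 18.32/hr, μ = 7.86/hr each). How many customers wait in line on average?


a = λ/μ = 2.3308; ρ = a/4 = 0.5827
P₀ = 0.090056
Lq = P₀·a^c·ρ / (c!·(1−ρ)²) = 0.090056·29.51289·0.5827/(24·0.17414)
= 0.37055

Final: 0.37055


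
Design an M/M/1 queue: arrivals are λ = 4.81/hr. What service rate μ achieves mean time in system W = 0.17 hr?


W = 1/(μ−λ) ⇒ μ − λ = 1/W = 1/0.17 = 5.8824
μ = λ + 1/W = 4.81 + 5.8824 = 10.6924 per hr

Final: 10.6924 /hr


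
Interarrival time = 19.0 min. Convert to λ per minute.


λ = 1/(interarrival time) in consistent units.
1 minute = 1 min, so λ = 1/19.0 = 0.05263 per minute

Final: 0.05263 /min


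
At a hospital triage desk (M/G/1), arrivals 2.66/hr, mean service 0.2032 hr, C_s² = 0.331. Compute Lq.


ρ = λ·E[S] = 2.66·0.2032 = 0.5405
Lq = ρ²(1+C_s²)/(2(1−ρ)) = 0.2922·(1+0.331)/(2·0.4595)
= 0.2922·1.3310/0.9190 = 0.42314

Final: 0.42314


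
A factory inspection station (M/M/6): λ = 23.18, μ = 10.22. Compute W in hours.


a = 2.2681; ρ = 0.3780; P₀ = 0.103181
Lq = P₀·a^c·ρ/(c!(1−ρ)²) = 0.01906
Wq = Lq/λ = 0.01906/23.18 = 0.0008224 hr
W = Wq + 1/μ = 0.0008224 + 0.09785 = 0.09867 hr

Final: 0.09867 hr


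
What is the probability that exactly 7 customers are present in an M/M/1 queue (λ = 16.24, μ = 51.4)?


ρ = 16.24/51.4 = 0.3160
P_n = (1−ρ)·ρ^n = (1 − 0.3160)·0.3160^7 = 0.6840·0.0003143 = 0.0002150

Final: 0.0002150


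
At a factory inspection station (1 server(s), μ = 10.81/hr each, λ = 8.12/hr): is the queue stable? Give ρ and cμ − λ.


Total capacity cμ = 1·10.81 = 10.81/hr
ρ = λ/(cμ) = 8.12/10.81 = 0.7512
Stable ⇔ ρ < 1: YES
Spare capacity = cμ − λ = 10.81 − 8.12 = 2.69/hr

Final: ρ = 0.7512; stable; margin = 2.69/hr


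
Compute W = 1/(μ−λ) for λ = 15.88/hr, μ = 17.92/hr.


W = 1/(μ−λ) = 1/(17.92 − 15.88) = 1/2.04 = 0.4902 hr

Final: 0.4902 hr


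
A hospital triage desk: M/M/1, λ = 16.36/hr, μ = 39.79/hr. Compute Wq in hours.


ρ = 16.36/39.79 = 0.4112
Wq = ρ/(μ−λ) = 0.4112/(39.79 − 16.36) = 0.4112/23.43 = 0.01755 hr

Final: 0.01755 hr


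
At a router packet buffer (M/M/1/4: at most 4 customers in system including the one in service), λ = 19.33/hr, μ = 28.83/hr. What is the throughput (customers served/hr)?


ρ = 0.6705; P_K = (1−ρ)ρ^4/(1−ρ^5) = 0.077030
λ_eff = λ(1 − P_K) = 19.33·(1 − 0.077030) = 19.33·0.922970 = 17.8410 /hr

Final: 17.8410 /hr


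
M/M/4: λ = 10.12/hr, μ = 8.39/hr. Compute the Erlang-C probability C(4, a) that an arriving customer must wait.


a = λ/μ = 1.2062; ρ = a/4 = 0.3015
P₀ = 0.298292 (from M/M/c formula)
C(c,a) = [a^c/(c!(1−ρ))]·P₀ = [2.11677/(24·0.6985)]·0.298292
= 0.12628·0.298292 = 0.037668

Final: 0.037668


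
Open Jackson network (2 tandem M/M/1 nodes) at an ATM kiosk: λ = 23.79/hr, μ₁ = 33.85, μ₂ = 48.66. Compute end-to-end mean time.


Each node sees arrival rate λ = 23.79/hr (tandem ⇒ throughput preserved).
W₁ = 1/(μ₁−λ) = 1/(33.85−23.79) = 0.09940 hr
W₂ = 1/(μ₂−λ) = 1/(48.66−23.79) = 0.04021 hr
W_total = W₁ + W₂ = 0.09940 + 0.04021 = 0.13961 hr

Final: 0.13961 hr


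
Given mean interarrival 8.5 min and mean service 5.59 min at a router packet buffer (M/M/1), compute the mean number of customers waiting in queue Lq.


λ = 60/8.5 = 7.0588 /hr
μ = 60/5.59 = 10.7335 /hr
ρ = λ/μ = 7.0588/10.7335 = 0.6576
Lq = ρ²/(1−ρ) = 0.4325/0.3424 = 1.2633

Final: 1.2633


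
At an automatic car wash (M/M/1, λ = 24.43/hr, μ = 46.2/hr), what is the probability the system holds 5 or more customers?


ρ = 24.43/46.2 = 0.5288
P(N ≥ n) = ρ^n = 0.5288^5 = 0.041344

Final: 0.041344


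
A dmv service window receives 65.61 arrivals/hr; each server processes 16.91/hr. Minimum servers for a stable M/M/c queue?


Stability requires cμ > λ ⇔ c > λ/μ.
λ/μ = 65.61/16.91 = 3.8800
Minimum integer c = ⌊3.8800⌋ + 1 = 4
Check: 4·16.91 = 67.64 > 65.61, while 3·16.91 = 50.73 ≤ 65.61

Final: 4 servers


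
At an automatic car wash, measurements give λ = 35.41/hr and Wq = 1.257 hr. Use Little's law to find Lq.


Lq = λWq = 35.41·1.257 = 44.5104

Final: 44.5104


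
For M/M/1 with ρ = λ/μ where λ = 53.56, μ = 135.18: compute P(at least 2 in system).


ρ = 53.56/135.18 = 0.3962
P(N ≥ n) = ρ^n = 0.3962^2 = 0.156984

Final: 0.156984


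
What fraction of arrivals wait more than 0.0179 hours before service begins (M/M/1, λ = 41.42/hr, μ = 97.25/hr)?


ρ = 41.42/97.25 = 0.4259
P(Wq > t) = ρ·e^{−(μ−λ)t} = 0.4259·e^{−0.9994}
= 0.4259·0.368116 = 0.156785

Final: 0.156785


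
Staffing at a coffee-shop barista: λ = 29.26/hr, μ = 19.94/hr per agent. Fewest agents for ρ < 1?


Stability requires cμ > λ ⇔ c > λ/μ.
λ/μ = 29.26/19.94 = 1.4674
Minimum integer c = ⌊1.4674⌋ + 1 = 2
Check: 2·19.94 = 39.88 > 29.26, while 1·19.94 = 19.94 ≤ 29.26

Final: 2 servers


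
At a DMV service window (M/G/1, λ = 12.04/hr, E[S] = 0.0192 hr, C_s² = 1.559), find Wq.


ρ = λ·E[S] = 12.04·0.0192 = 0.2312
E[S²] = E[S]²(1+C_s²) = 0.0192²·(1+1.559) = 0.0009433
Wq = λ·E[S²]/(2(1−ρ)) = 12.04·0.0009433/(2·0.7688) = 0.007386 hr

Final: 0.007386 hr


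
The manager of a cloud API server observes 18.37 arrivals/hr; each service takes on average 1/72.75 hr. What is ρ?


ρ = λ/μ = 18.37/72.75 = 0.2525

Final: 0.2525


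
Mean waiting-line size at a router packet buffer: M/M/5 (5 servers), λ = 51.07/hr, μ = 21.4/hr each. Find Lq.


a = λ/μ = 2.3864; ρ = a/5 = 0.4773
P₀ = 0.090215
Lq = P₀·a^c·ρ / (c!·(1−ρ)²) = 0.090215·77.40347·0.4773/(120·0.27323)
= 0.10165

Final: 0.10165


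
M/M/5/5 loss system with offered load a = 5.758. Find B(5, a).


B(c,a) = (a^c/c!) / Σ_{k=0}^{c} a^k/k!
a^5/5! = 52.744485
Σ terms (k=0..5): 1.00000 + 5.75800 + 16.57728 + 31.81733 + 45.80105 + 52.74449 = 153.698143
B = 52.744485/153.698143 = 0.343169

Final: 0.343169


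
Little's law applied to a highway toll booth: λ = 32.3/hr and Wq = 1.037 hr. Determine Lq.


Lq = λWq = 32.3·1.037 = 33.4951

Final: 33.4951


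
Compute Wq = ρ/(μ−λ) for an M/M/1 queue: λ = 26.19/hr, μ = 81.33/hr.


ρ = 26.19/81.33 = 0.3220
Wq = ρ/(μ−λ) = 0.3220/(81.33 − 26.19) = 0.3220/55.14 = 0.005840 hr

Final: 0.005840 hr


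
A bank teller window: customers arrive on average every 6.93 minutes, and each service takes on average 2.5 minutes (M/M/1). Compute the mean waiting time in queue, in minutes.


λ = 60/6.93 = 8.6580 /hr
μ = 60/2.5 = 24.0000 /hr
ρ = λ/μ = 8.6580/24.0000 = 0.3608
Wq = ρ/(μ−λ) = 0.3608/(24.0000−8.6580) = 0.02351 hr
In minutes: 0.02351·60 = 1.411 min

Final: 1.411 min


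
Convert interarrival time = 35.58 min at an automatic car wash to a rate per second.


λ = 1/(interarrival time) in consistent units.
1 second = 0.0166667 min, so λ = 0.0166667/35.58 = 0.0004684 per second

Final: 0.0004684 /sec


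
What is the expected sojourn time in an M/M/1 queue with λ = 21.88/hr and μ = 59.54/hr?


W = 1/(μ−λ) = 1/(59.54 − 21.88) = 1/37.66 = 0.02655 hr

Final: 0.02655 hr


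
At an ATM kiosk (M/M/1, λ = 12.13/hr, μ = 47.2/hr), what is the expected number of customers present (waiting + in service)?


ρ = λ/μ = 12.13/47.2 = 0.2570
L = ρ/(1−ρ) = 0.2570/(1 − 0.2570) = 0.2570/0.7430 = 0.3459

Final: 0.3459


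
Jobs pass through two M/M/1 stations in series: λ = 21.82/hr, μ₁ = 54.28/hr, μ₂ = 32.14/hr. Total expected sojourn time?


Each node sees arrival rate λ = 21.82/hr (tandem ⇒ throughput preserved).
W₁ = 1/(μ₁−λ) = 1/(54.28−21.82) = 0.03081 hr
W₂ = 1/(μ₂−λ) = 1/(32.14−21.82) = 0.09690 hr
W_total = W₁ + W₂ = 0.03081 + 0.09690 = 0.12771 hr

Final: 0.12771 hr


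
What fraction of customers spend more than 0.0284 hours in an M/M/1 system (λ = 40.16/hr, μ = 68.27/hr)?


W ~ Exponential(μ−λ) for M/M/1.
μ − λ = 68.27 − 40.16 = 28.1100
P(W > t) = e^{−(μ−λ)t} = e^{−0.7983} = 0.450083

Final: 0.450083


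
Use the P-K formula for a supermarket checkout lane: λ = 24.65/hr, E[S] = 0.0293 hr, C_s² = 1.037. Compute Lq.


ρ = λ·E[S] = 24.65·0.0293 = 0.7222
Lq = ρ²(1+C_s²)/(2(1−ρ)) = 0.5216·(1+1.037)/(2·0.2778)
= 0.5216·2.0370/0.5555 = 1.91279

Final: 1.91279


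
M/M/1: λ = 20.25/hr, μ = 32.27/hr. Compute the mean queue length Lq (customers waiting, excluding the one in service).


ρ = 20.25/32.27 = 0.6275
Lq = ρ²/(1−ρ) = 0.3938/0.3725 = 1.0572

Final: 1.0572


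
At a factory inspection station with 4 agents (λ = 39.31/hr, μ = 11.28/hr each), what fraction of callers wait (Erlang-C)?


a = λ/μ = 3.4849; ρ = a/4 = 0.8712
P₀ = 0.015305 (from M/M/c formula)
C(c,a) = [a^c/(c!(1−ρ))]·P₀ = [147.49448/(24·0.1288)]·0.015305
= 47.72627·0.015305 = 0.730458

Final: 0.730458


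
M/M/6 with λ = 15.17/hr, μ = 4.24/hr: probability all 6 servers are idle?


a = λ/μ = 15.17/4.24 = 3.5778; ρ = a/c = 0.5963
Σ_{k=0}^{5} a^k/k! (terms k=0..5) = 1.00000 + 3.57783 + 6.40043 + 7.63322 + 6.82759 + 4.88559 = 30.32467
Tail: a^6/(6!(1−ρ)) = 2097.57909/(720·0.4037) = 7.21660
P₀ = 1/(30.32467 + 7.21660) = 1/37.54127 = 0.026637

Final: 0.026637


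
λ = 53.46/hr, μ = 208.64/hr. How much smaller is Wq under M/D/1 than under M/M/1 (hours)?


ρ = 53.46/208.64 = 0.2562
Wq(M/M/1) = ρ/(μ−λ) = 0.2562/155.18 = 0.001651 hr
Wq(M/D/1) = ρ/(2(μ−λ)) = 0.0008256 hr
Savings = 0.001651 − 0.0008256 = 0.0008256 hr

Final: 0.0008256 hr


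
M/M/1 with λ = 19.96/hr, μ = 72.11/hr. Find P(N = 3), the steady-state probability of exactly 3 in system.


ρ = 19.96/72.11 = 0.2768
P_n = (1−ρ)·ρ^n = (1 − 0.2768)·0.2768^3 = 0.7232·0.021208 = 0.015337

Final: 0.015337


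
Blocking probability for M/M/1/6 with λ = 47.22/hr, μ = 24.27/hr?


ρ = λ/μ = 47.22/24.27 = 1.9456
P_K = (1−ρ)ρ^K/(1−ρ^(K+1)) = (-0.9456·54.242193)/(1 − 105.534254)
= -51.292061/-104.534254 = 0.490672

Final: 0.490672


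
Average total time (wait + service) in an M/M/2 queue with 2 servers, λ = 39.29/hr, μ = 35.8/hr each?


a = 1.0975; ρ = 0.5487; P₀ = 0.291370
Lq = P₀·a^c·ρ/(c!(1−ρ)²) = 0.47286
Wq = Lq/λ = 0.47286/39.29 = 0.01204 hr
W = Wq + 1/μ = 0.01204 + 0.02793 = 0.03997 hr

Final: 0.03997 hr


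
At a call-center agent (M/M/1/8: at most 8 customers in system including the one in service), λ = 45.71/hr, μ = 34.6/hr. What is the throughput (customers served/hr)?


ρ = 1.3211; P_K = (1−ρ)ρ^8/(1−ρ^9) = 0.264644
λ_eff = λ(1 − P_K) = 45.71·(1 − 0.264644) = 45.71·0.735356 = 33.6131 /hr

Final: 33.6131 /hr


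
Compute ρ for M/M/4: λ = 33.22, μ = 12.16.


ρ = λ/(cμ) = 33.22/(4·12.16) = 33.22/48.64 = 0.6830

Final: 0.6830


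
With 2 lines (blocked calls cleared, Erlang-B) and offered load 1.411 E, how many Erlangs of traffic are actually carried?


B(2,1.411) = 0.292227 (Erlang-B)
Carried load = a(1 − B) = 1.411·(1 − 0.292227) = 1.411·0.707773 = 0.9987 E

Final: 0.9987 Erlangs


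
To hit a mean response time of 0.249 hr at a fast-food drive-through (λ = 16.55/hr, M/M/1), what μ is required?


W = 1/(μ−λ) ⇒ μ − λ = 1/W = 1/0.249 = 4.0161
μ = λ + 1/W = 16.55 + 4.0161 = 20.5661 per hr

Final: 20.5661 /hr


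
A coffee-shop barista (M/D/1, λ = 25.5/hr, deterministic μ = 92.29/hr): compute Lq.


ρ = 25.5/92.29 = 0.2763
M/D/1: Lq = ρ²/(2(1−ρ)) = 0.07634/(2·0.7237) = 0.05275

Final: 0.05275


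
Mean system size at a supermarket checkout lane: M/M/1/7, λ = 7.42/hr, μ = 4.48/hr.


ρ = 7.42/4.48 = 1.6562
L = ρ[1 − (K+1)ρ^K + Kρ^(K+1)] / [(1−ρ)(1−ρ^(K+1))]
Numerator: 1.6562·(1 − 8·34.188594 + 7·56.624859) = 205.151835
Denominator: (-0.6562)·(-55.624859) = 36.503813
L = 205.151835/36.503813 = 5.6200

Final: 5.6200


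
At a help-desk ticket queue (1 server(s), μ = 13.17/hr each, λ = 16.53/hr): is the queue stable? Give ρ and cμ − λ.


Total capacity cμ = 1·13.17 = 13.17/hr
ρ = λ/(cμ) = 16.53/13.17 = 1.2551
Stable ⇔ ρ < 1: NO
Spare capacity = cμ − λ = 13.17 − 16.53 = -3.36/hr

Final: ρ = 1.2551; unstable; margin = -3.36/hr


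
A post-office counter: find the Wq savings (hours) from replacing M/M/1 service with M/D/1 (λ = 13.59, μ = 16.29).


ρ = 13.59/16.29 = 0.8343
Wq(M/M/1) = ρ/(μ−λ) = 0.8343/2.70 = 0.30898 hr
Wq(M/D/1) = ρ/(2(μ−λ)) = 0.15449 hr
Savings = 0.30898 − 0.15449 = 0.15449 hr

Final: 0.15449 hr


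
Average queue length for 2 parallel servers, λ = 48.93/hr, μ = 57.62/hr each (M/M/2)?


a = λ/μ = 0.8492; ρ = a/2 = 0.4246
P₀ = 0.403911
Lq = P₀·a^c·ρ / (c!·(1−ρ)²) = 0.403911·0.72111·0.4246/(2·0.33109)
= 0.18676

Final: 0.18676


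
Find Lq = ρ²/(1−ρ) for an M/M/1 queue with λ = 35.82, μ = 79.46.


ρ = 35.82/79.46 = 0.4508
Lq = ρ²/(1−ρ) = 0.2032/0.5492 = 0.3700

Final: 0.3700


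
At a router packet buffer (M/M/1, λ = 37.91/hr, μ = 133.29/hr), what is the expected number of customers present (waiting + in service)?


ρ = λ/μ = 37.91/133.29 = 0.2844
L = ρ/(1−ρ) = 0.2844/(1 − 0.2844) = 0.2844/0.7156 = 0.3975

Final: 0.3975


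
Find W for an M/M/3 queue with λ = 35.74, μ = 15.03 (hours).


a = 2.3779; ρ = 0.7926; P₀ = 0.058782
Lq = P₀·a^c·ρ/(c!(1−ρ)²) = 2.42822
Wq = Lq/λ = 2.42822/35.74 = 0.06794 hr
W = Wq + 1/μ = 0.06794 + 0.06653 = 0.13447 hr

Final: 0.13447 hr


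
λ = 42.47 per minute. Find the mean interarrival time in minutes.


Mean interarrival time = 1/λ = 1/42.47 minute = 0.02355 minute
In minutes: 0.02355 × 1 = 0.02355 min

Final: 0.02355 min


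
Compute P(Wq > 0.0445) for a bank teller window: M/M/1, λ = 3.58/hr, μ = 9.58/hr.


ρ = 3.58/9.58 = 0.3737
P(Wq > t) = ρ·e^{−(μ−λ)t} = 0.3737·e^{−0.2670}
= 0.3737·0.765673 = 0.286128

Final: 0.286128


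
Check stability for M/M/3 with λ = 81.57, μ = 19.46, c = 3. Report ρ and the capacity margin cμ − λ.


Total capacity cμ = 3·19.46 = 58.38/hr
ρ = λ/(cμ) = 81.57/58.38 = 1.3972
Stable ⇔ ρ < 1: NO
Spare capacity = cμ − λ = 58.38 − 81.57 = -23.19/hr

Final: ρ = 1.3972; unstable; margin = -23.19/hr


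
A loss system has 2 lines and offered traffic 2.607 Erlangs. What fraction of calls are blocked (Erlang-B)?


B(c,a) = (a^c/c!) / Σ_{k=0}^{c} a^k/k!
a^2/2! = 3.398225
Σ terms (k=0..2): 1.00000 + 2.60700 + 3.39822 = 7.005225
B = 3.398225/7.005225 = 0.485099

Final: 0.485099


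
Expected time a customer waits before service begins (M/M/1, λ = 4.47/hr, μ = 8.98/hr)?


ρ = 4.47/8.98 = 0.4978
Wq = ρ/(μ−λ) = 0.4978/(8.98 − 4.47) = 0.4978/4.51 = 0.1104 hr

Final: 0.1104 hr


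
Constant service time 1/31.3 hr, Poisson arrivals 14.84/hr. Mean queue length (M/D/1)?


ρ = 14.84/31.3 = 0.4741
M/D/1: Lq = ρ²/(2(1−ρ)) = 0.2248/(2·0.5259) = 0.21373

Final: 0.21373


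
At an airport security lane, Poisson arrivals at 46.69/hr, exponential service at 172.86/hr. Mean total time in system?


W = 1/(μ−λ) = 1/(172.86 − 46.69) = 1/126.17 = 0.007926 hr

Final: 0.007926 hr


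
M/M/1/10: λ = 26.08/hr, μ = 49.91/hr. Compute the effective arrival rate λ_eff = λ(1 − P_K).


ρ = 0.5225; P_K = (1−ρ)ρ^10/(1−ρ^11) = 0.0007252
λ_eff = λ(1 − P_K) = 26.08·(1 − 0.0007252) = 26.08·0.999275 = 26.0611 /hr

Final: 26.0611 /hr


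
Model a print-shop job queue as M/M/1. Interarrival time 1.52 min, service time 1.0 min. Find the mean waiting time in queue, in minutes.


λ = 60/1.52 = 39.4737 /hr
μ = 60/1.0 = 60.0000 /hr
ρ = λ/μ = 39.4737/60.0000 = 0.6579
Wq = ρ/(μ−λ) = 0.6579/(60.0000−39.4737) = 0.03205 hr
In minutes: 0.03205·60 = 1.923 min

Final: 1.923 min


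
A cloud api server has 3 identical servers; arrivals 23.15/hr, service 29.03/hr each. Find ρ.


ρ = λ/(cμ) = 23.15/(3·29.03) = 23.15/87.09 = 0.2658

Final: 0.2658


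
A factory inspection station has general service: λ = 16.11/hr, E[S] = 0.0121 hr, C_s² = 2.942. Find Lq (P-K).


ρ = λ·E[S] = 16.11·0.0121 = 0.1949
Lq = ρ²(1+C_s²)/(2(1−ρ)) = 0.03800·(1+2.942)/(2·0.8051)
= 0.03800·3.9420/1.6101 = 0.09303

Final: 0.09303


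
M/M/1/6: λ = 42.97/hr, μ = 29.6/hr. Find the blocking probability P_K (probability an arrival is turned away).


ρ = λ/μ = 42.97/29.6 = 1.4517
P_K = (1−ρ)ρ^K/(1−ρ^(K+1)) = (-0.4517·9.359267)/(1 − 13.586747)
= -4.227480/-12.586747 = 0.335868

Final: 0.335868


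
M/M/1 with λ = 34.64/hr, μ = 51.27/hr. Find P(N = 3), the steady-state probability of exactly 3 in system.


ρ = 34.64/51.27 = 0.6756
P_n = (1−ρ)·ρ^n = (1 − 0.6756)·0.6756^3 = 0.3244·0.308421 = 0.100040

Final: 0.100040


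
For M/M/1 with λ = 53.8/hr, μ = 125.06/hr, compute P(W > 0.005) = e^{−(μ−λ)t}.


W ~ Exponential(μ−λ) for M/M/1.
μ − λ = 125.06 − 53.8 = 71.2600
P(W > t) = e^{−(μ−λ)t} = e^{−0.3563} = 0.700263

Final: 0.700263


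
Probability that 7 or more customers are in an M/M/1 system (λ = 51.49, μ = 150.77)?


ρ = 51.49/150.77 = 0.3415
P(N ≥ n) = ρ^n = 0.3415^7 = 0.0005418

Final: 0.0005418


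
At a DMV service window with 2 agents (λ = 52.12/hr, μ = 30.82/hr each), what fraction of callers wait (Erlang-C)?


a = λ/μ = 1.6911; ρ = a/2 = 0.8456
P₀ = 0.083685 (from M/M/c formula)
C(c,a) = [a^c/(c!(1−ρ))]·P₀ = [2.85985/(2·0.1544)]·0.083685
= 9.25847·0.083685 = 0.774795

Final: 0.774795


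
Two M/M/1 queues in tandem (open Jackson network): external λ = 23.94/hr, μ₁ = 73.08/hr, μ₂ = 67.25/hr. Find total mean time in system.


Each node sees arrival rate λ = 23.94/hr (tandem ⇒ throughput preserved).
W₁ = 1/(μ₁−λ) = 1/(73.08−23.94) = 0.02035 hr
W₂ = 1/(μ₂−λ) = 1/(67.25−23.94) = 0.02309 hr
W_total = W₁ + W₂ = 0.02035 + 0.02309 = 0.04344 hr

Final: 0.04344 hr


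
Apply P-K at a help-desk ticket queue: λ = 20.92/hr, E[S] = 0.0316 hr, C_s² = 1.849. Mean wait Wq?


ρ = λ·E[S] = 20.92·0.0316 = 0.6611
E[S²] = E[S]²(1+C_s²) = 0.0316²·(1+1.849) = 0.002845
Wq = λ·E[S²]/(2(1−ρ)) = 20.92·0.002845/(2·0.3389) = 0.08780 hr

Final: 0.08780 hr


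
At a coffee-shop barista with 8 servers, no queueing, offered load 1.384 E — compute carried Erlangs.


B(8,1.384) = 0.00008366 (Erlang-B)
Carried load = a(1 − B) = 1.384·(1 − 0.00008366) = 1.384·0.999916 = 1.3839 E

Final: 1.3839 Erlangs


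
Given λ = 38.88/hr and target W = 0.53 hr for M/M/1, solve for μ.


W = 1/(μ−λ) ⇒ μ − λ = 1/W = 1/0.53 = 1.8868
μ = λ + 1/W = 38.88 + 1.8868 = 40.7668 per hr

Final: 40.7668 /hr


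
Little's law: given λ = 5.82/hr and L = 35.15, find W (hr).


W = L/λ = 35.15/5.82 = 6.0395 hr

Final: 6.0395 hr
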